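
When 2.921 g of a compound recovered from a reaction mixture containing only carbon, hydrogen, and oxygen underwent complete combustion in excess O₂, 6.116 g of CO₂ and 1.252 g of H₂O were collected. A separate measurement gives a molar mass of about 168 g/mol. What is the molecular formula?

mol C = 6.116 g CO₂ ÷ 44.009 g/mol = 0.13897 mol
mol H = 2 × 1.252 g H₂O ÷ 18.015 g/mol = 0.13900 mol
mass O = 2.921 − (1.6692 + 0.14011) = 1.1117 g → mol O = 1.1117 ÷ 15.999 = 0.069486 mol
Divide by the smallest (0.069486 mol): C 2.000, H 2.000, O 1.000
Empirical formula: C2H2O
Empirical-formula mass = 42.04 g/mol; 168 ÷ 42.04 ≈ 4, so the molecular formula is C8H8O4.

C8H8O4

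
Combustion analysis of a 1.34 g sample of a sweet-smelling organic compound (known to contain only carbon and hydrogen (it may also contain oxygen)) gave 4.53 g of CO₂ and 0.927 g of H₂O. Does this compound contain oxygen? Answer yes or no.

mol C = 4.53 g CO₂ ÷ 44.009 g/mol = 0.1029 mol
mol H = 2 × 0.927 g H₂O ÷ 18.015 g/mol = 0.1029 mol
C and H together account for 1.340 g — essentially the entire 1.34 g sample — so the compound contains no oxygen.

no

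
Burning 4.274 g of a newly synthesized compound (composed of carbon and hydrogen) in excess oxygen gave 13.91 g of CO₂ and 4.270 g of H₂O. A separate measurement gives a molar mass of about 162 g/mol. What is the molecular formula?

mol C = 13.91 g CO₂ ÷ 44.009 g/mol = 0.31607 mol
mol H = 2 × 4.270 g H₂O ÷ 18.015 g/mol = 0.47405 mol
Divide by the smallest (0.31607 mol): C 1.000, H 1.500
Multiplying each by 2 gives whole numbers: C 2.00, H 3.00
Empirical formula: C2H3
Empirical-formula mass = 27.05 g/mol; 162 ÷ 27.05 ≈ 6, so the molecular formula is C12H18.

C12H18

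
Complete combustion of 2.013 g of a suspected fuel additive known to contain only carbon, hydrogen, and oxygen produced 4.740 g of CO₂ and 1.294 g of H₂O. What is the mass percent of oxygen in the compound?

mol C = 4.740 g CO₂ ÷ 44.009 g/mol = 0.10771 mol
mol H = 2 × 1.294 g H₂O ÷ 18.015 g/mol = 0.14366 mol
mass O = 2.013 − (1.2936 + 0.14481) = 0.57455 g → mol O = 0.57455 ÷ 15.999 = 0.035911 mol
mass % O = 0.57455 g ÷ 2.013 g × 100%

28.54%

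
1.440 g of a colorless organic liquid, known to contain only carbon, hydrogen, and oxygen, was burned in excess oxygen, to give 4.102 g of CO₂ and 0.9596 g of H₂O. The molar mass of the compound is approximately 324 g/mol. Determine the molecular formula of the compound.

mol C = 4.102 g CO₂ ÷ 44.009 g/mol = 0.093208 mol
mol H = 2 × 0.9596 g H₂O ÷ 18.015 g/mol = 0.10653 mol
mass O = 1.440 − (1.1195 + 0.10739) = 0.21309 g → mol O = 0.21309 ÷ 15.999 = 0.013319 mol
Divide by the smallest (0.013319 mol): C 6.998, H 7.999, O 1.000
Empirical formula: C7H8O
Empirical-formula mass = 108.14 g/mol; 324 ÷ 108.14 ≈ 3, so the molecular formula is C21H24O3.

C21H24O3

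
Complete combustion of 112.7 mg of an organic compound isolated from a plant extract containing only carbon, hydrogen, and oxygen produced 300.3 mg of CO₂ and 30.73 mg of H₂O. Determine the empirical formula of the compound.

mol C = 0.3003 g CO₂ ÷ 44.009 g/mol = 0.0068236 mol
mol H = 2 × 0.03073 g H₂O ÷ 18.015 g/mol = 0.0034116 mol
mass O = 0.1127 − (0.081958 + 0.0034389) = 0.027303 g → mol O = 0.027303 ÷ 15.999 = 0.0017065 mol
Divide by the smallest (0.0017065 mol): C 3.999, H 1.999, O 1.000

C4H2O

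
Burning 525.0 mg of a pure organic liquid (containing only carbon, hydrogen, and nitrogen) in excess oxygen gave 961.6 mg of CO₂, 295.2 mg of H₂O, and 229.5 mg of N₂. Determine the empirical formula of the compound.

C4H6N3

mol C = 0.9616 g CO₂ ÷ 44.009 g/mol = 0.021850 mol
mol H = 2 × 0.2952 g H₂O ÷ 18.015 g/mol = 0.032773 mol
mol N = 2 × 0.2295 g N₂ ÷ 28.014 g/mol = 0.016385 mol
Divide by the smallest (0.016385 mol): C 1.334, H 2.000, N 1.000
Multiplying each by 3 gives whole numbers: C 4.00, H 6.00, N 3.00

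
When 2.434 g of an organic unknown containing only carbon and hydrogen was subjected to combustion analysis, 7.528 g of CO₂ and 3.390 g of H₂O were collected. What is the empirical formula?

C5H11

mol C = 7.528 g CO₂ ÷ 44.009 g/mol = 0.17106 mol
mol H = 2 × 3.390 g H₂O ÷ 18.015 g/mol = 0.37635 mol
Divide by the smallest (0.17106 mol): C 1.000, H 2.200
Multiplying each by 5 gives whole numbers: C 5.00, H 11.00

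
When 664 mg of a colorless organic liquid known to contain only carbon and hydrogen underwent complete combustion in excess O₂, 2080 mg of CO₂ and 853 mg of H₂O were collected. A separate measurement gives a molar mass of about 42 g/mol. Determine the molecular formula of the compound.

mol C = 2.08 g CO₂ ÷ 44.009 g/mol = 0.04726 mol
mol H = 2 × 0.853 g H₂O ÷ 18.015 g/mol = 0.09470 mol
Divide by the smallest (0.04726 mol): C 1.000, H 2.004
Empirical formula: CH2
Empirical-formula mass = 14.03 g/mol; 42 ÷ 14.03 ≈ 3, so the molecular formula is C3H6.

C3H6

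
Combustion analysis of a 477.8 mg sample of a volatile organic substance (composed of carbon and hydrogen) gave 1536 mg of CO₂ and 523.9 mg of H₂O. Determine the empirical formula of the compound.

C3H5

mol C = 1.536 g CO₂ ÷ 44.009 g/mol = 0.034902 mol
mol H = 2 × 0.5239 g H₂O ÷ 18.015 g/mol = 0.058163 mol
Divide by the smallest (0.034902 mol): C 1.000, H 1.666
Multiplying each by 3 gives whole numbers: C 3.00, H 5.00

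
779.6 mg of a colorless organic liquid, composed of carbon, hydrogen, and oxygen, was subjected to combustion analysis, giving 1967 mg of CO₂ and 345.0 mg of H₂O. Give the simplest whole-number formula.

C7H6O2

mol C = 1.967 g CO₂ ÷ 44.009 g/mol = 0.044695 mol
mol H = 2 × 0.3450 g H₂O ÷ 18.015 g/mol = 0.038301 mol
mass O = 0.7796 − (0.53684 + 0.038608) = 0.20416 g → mol O = 0.20416 ÷ 15.999 = 0.012761 mol
Divide by the smallest (0.012761 mol): C 3.503, H 3.002, O 1.000
Multiplying each by 2 gives whole numbers: C 7.01, H 6.00, O 2.00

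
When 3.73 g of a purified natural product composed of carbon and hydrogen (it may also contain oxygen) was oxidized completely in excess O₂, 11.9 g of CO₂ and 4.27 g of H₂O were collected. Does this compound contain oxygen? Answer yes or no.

no

mol C = 11.9 g CO₂ ÷ 44.009 g/mol = 0.2704 mol
mol H = 2 × 4.27 g H₂O ÷ 18.015 g/mol = 0.4740 mol
C and H together account for 3.726 g — essentially the entire 3.73 g sample — so the compound contains no oxygen.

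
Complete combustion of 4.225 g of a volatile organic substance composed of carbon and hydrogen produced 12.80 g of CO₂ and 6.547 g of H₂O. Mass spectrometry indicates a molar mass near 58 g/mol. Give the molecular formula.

mol C = 12.80 g CO₂ ÷ 44.009 g/mol = 0.29085 mol
mol H = 2 × 6.547 g H₂O ÷ 18.015 g/mol = 0.72684 mol
Divide by the smallest (0.29085 mol): C 1.000, H 2.499
Multiplying each by 2 gives whole numbers: C 2.00, H 5.00
Empirical formula: C2H5
Empirical-formula mass = 29.06 g/mol; 58 ÷ 29.06 ≈ 2, so the molecular formula is C4H10.

C4H10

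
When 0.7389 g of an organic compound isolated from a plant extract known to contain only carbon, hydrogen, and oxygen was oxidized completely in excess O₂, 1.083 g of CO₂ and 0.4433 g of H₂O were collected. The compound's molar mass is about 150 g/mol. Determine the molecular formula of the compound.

C5H10O5

mol C = 1.083 g CO₂ ÷ 44.009 g/mol = 0.024609 mol
mol H = 2 × 0.4433 g H₂O ÷ 18.015 g/mol = 0.049215 mol
mass O = 0.7389 − (0.29557 + 0.049608) = 0.39372 g → mol O = 0.39372 ÷ 15.999 = 0.024609 mol
Divide by the smallest (0.024609 mol): C 1.000, H 2.000, O 1.000
Empirical formula: CH2O
Empirical-formula mass = 30.03 g/mol; 150 ÷ 30.03 ≈ 5, so the molecular formula is C5H10O5.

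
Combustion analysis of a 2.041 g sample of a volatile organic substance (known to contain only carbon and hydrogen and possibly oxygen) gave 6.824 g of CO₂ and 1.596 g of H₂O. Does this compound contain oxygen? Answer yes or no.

no

mol C = 6.824 g CO₂ ÷ 44.009 g/mol = 0.15506 mol
mol H = 2 × 1.596 g H₂O ÷ 18.015 g/mol = 0.17719 mol
C and H together account for 2.0410 g — essentially the entire 2.041 g sample — so the compound contains no oxygen.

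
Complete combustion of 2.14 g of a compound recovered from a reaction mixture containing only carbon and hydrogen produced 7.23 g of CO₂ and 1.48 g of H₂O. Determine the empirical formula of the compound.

CH

mol C = 7.23 g CO₂ ÷ 44.009 g/mol = 0.1643 mol
mol H = 2 × 1.48 g H₂O ÷ 18.015 g/mol = 0.1643 mol
Divide by the smallest (0.1643 mol): C 1.000, H 1.000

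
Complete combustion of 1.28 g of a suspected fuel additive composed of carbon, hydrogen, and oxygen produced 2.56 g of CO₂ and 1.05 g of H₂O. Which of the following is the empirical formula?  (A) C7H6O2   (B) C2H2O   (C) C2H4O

(C) C2H4O

mol C = 2.56 g CO₂ ÷ 44.009 g/mol = 0.05817 mol
mol H = 2 × 1.05 g H₂O ÷ 18.015 g/mol = 0.1166 mol
mass O = 1.28 − (0.6987 + 0.1175) = 0.4638 g → mol O = 0.4638 ÷ 15.999 = 0.02899 mol
Divide by the smallest (0.02899 mol): C 2.007, H 4.021, O 1.000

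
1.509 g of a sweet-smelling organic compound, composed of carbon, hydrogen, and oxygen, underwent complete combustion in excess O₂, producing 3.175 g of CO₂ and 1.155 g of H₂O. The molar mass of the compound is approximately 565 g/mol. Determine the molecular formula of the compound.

C27H48O12

mol C = 3.175 g CO₂ ÷ 44.009 g/mol = 0.072144 mol
mol H = 2 × 1.155 g H₂O ÷ 18.015 g/mol = 0.12823 mol
mass O = 1.509 − (0.86653 + 0.12925) = 0.51322 g → mol O = 0.51322 ÷ 15.999 = 0.032078 mol
Divide by the smallest (0.032078 mol): C 2.249, H 3.997, O 1.000
Multiplying each by 4 gives whole numbers: C 9.00, H 15.99, O 4.00
Empirical formula: C9H16O4
Empirical-formula mass = 188.22 g/mol; 565 ÷ 188.22 ≈ 3, so the molecular formula is C27H48O12.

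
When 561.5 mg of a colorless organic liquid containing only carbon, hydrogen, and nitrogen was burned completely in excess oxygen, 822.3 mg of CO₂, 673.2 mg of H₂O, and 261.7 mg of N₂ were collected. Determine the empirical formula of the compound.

mol C = 0.8223 g CO₂ ÷ 44.009 g/mol = 0.018685 mol
mol H = 2 × 0.6732 g H₂O ÷ 18.015 g/mol = 0.074738 mol
mol N = 2 × 0.2617 g N₂ ÷ 28.014 g/mol = 0.018684 mol
Divide by the smallest (0.018684 mol): C 1.000, H 4.000, N 1.000

CH4N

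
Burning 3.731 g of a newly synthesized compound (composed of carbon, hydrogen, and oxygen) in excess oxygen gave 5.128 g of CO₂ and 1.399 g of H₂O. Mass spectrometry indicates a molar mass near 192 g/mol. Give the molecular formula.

C6H8O7

mol C = 5.128 g CO₂ ÷ 44.009 g/mol = 0.11652 mol
mol H = 2 × 1.399 g H₂O ÷ 18.015 g/mol = 0.15532 mol
mass O = 3.731 − (1.3995 + 0.15656) = 2.1749 g → mol O = 2.1749 ÷ 15.999 = 0.13594 mol
Divide by the smallest (0.11652 mol): C 1.000, H 1.333, O 1.167
Multiplying each by 6 gives whole numbers: C 6.00, H 8.00, O 7.00
Empirical formula: C6H8O7
Empirical-formula mass = 192.12 g/mol; 192 ÷ 192.12 ≈ 1, so the molecular formula is C6H8O7.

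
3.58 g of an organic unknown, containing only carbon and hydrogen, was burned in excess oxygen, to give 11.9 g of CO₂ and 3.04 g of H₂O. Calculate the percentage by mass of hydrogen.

9.5%

mol C = 11.9 g CO₂ ÷ 44.009 g/mol = 0.2704 mol
mol H = 2 × 3.04 g H₂O ÷ 18.015 g/mol = 0.3375 mol
mass % H = 0.3402 g ÷ 3.58 g × 100%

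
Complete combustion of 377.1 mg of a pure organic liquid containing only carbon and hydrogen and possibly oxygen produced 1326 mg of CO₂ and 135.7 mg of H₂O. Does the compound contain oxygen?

no

mol C = 1.326 g CO₂ ÷ 44.009 g/mol = 0.030130 mol
mol H = 2 × 0.1357 g H₂O ÷ 18.015 g/mol = 0.015065 mol
C and H together account for 0.37708 g — essentially the entire 0.3771 g sample — so the compound contains no oxygen.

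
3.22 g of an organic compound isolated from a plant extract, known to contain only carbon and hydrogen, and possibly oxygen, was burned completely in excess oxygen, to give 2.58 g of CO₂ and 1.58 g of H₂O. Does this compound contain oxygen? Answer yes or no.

mol C = 2.58 g CO₂ ÷ 44.009 g/mol = 0.05862 mol
mol H = 2 × 1.58 g H₂O ÷ 18.015 g/mol = 0.1754 mol
C and H account for only 0.8809 g of the 3.22 g sample; the remaining 2.339 g must be oxygen.

yes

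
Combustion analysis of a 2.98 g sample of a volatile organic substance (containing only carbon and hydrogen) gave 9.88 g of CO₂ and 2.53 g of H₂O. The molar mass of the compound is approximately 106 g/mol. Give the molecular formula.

C8H10

mol C = 9.88 g CO₂ ÷ 44.009 g/mol = 0.2245 mol
mol H = 2 × 2.53 g H₂O ÷ 18.015 g/mol = 0.2809 mol
Divide by the smallest (0.2245 mol): C 1.000, H 1.251
Multiplying each by 4 gives whole numbers: C 4.00, H 5.00
Empirical formula: C4H5
Empirical-formula mass = 53.08 g/mol; 106 ÷ 53.08 ≈ 2, so the molecular formula is C8H10.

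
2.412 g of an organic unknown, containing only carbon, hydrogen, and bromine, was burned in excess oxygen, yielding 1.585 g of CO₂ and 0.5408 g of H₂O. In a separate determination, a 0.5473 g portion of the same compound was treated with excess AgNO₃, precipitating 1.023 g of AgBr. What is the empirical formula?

C3H5Br2

mol C = 1.585 g CO₂ ÷ 44.009 g/mol = 0.036015 mol
mol H = 2 × 0.5408 g H₂O ÷ 18.015 g/mol = 0.060039 mol
From the AgBr data: mol Br per gram of compound = (1.023 ÷ 187.772) ÷ 0.5473 = 0.0099545 mol/g, so in the 2.412 g combustion sample mol Br = 0.024010 mol
Divide by the smallest (0.024010 mol): C 1.500, H 2.501, Br 1.000
Multiplying each by 2 gives whole numbers: C 3.00, H 5.00, Br 2.00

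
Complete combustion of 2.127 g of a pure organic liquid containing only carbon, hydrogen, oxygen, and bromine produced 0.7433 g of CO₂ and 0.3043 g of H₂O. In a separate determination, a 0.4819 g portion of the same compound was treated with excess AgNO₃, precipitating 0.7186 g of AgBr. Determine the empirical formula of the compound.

mol C = 0.7433 g CO₂ ÷ 44.009 g/mol = 0.016890 mol
mol H = 2 × 0.3043 g H₂O ÷ 18.015 g/mol = 0.033783 mol
From the AgBr data: mol Br per gram of compound = (0.7186 ÷ 187.772) ÷ 0.4819 = 0.0079414 mol/g, so in the 2.127 g combustion sample mol Br = 0.016891 mol
mass O = 2.127 − (0.20286 + 0.034053 + 1.3497) = 0.54039 g → mol O = 0.54039 ÷ 15.999 = 0.033776 mol
Divide by the smallest (0.016890 mol): C 1.000, H 2.000, Br 1.000, O 2.000

CH2BrO2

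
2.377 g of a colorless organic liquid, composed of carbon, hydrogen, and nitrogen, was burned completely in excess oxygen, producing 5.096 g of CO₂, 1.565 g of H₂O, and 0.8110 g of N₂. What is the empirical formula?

C2H3N

mol C = 5.096 g CO₂ ÷ 44.009 g/mol = 0.11579 mol
mol H = 2 × 1.565 g H₂O ÷ 18.015 g/mol = 0.17374 mol
mol N = 2 × 0.8110 g N₂ ÷ 28.014 g/mol = 0.057900 mol
Divide by the smallest (0.057900 mol): C 2.000, H 3.001, N 1.000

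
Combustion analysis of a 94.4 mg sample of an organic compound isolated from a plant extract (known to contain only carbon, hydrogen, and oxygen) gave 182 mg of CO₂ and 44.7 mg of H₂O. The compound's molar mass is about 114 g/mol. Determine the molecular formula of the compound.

mol C = 0.182 g CO₂ ÷ 44.009 g/mol = 0.004136 mol
mol H = 2 × 0.0447 g H₂O ÷ 18.015 g/mol = 0.004963 mol
mass O = 0.0944 − (0.04967 + 0.005002) = 0.03973 g → mol O = 0.03973 ÷ 15.999 = 0.002483 mol
Divide by the smallest (0.002483 mol): C 1.666, H 1.999, O 1.000
Multiplying each by 3 gives whole numbers: C 5.00, H 6.00, O 3.00
Empirical formula: C5H6O3
Empirical-formula mass = 114.10 g/mol; 114 ÷ 114.10 ≈ 1, so the molecular formula is C5H6O3.

C5H6O3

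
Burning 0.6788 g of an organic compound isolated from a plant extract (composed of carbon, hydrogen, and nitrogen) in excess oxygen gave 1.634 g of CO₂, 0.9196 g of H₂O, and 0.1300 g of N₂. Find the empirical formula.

mol C = 1.634 g CO₂ ÷ 44.009 g/mol = 0.037129 mol
mol H = 2 × 0.9196 g H₂O ÷ 18.015 g/mol = 0.10209 mol
mol N = 2 × 0.1300 g N₂ ÷ 28.014 g/mol = 0.0092811 mol
Divide by the smallest (0.0092811 mol): C 4.000, H 11.000, N 1.000

C4H11N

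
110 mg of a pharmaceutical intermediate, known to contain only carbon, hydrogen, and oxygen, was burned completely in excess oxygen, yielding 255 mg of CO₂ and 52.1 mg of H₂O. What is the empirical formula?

mol C = 0.255 g CO₂ ÷ 44.009 g/mol = 0.005794 mol
mol H = 2 × 0.0521 g H₂O ÷ 18.015 g/mol = 0.005784 mol
mass O = 0.110 − (0.06959 + 0.005830) = 0.03457 g → mol O = 0.03457 ÷ 15.999 = 0.002161 mol
Divide by the smallest (0.002161 mol): C 2.681, H 2.677, O 1.000
Multiplying each by 3 gives whole numbers: C 8.04, H 8.03, O 3.00

C8H8O3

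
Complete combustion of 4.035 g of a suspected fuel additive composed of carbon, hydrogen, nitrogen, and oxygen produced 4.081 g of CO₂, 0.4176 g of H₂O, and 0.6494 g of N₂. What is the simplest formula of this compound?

C2HNO3

mol C = 4.081 g CO₂ ÷ 44.009 g/mol = 0.092731 mol
mol H = 2 × 0.4176 g H₂O ÷ 18.015 g/mol = 0.046361 mol
mol N = 2 × 0.6494 g N₂ ÷ 28.014 g/mol = 0.046363 mol
mass O = 4.035 − (1.1138 + 0.046732 + 0.64940) = 2.2251 g → mol O = 2.2251 ÷ 15.999 = 0.13908 mol
Divide by the smallest (0.046361 mol): C 2.000, H 1.000, N 1.000, O 3.000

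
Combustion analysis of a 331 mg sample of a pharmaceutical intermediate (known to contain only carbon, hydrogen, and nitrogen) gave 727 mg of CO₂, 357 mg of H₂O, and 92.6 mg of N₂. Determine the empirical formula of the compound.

C5H12N2

mol C = 0.727 g CO₂ ÷ 44.009 g/mol = 0.01652 mol
mol H = 2 × 0.357 g H₂O ÷ 18.015 g/mol = 0.03963 mol
mol N = 2 × 0.0926 g N₂ ÷ 28.014 g/mol = 0.006611 mol
Divide by the smallest (0.006611 mol): C 2.499, H 5.995, N 1.000
Multiplying each by 2 gives whole numbers: C 5.00, H 11.99, N 2.00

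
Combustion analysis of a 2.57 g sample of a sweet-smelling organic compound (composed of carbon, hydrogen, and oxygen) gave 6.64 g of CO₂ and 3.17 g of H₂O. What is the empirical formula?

mol C = 6.64 g CO₂ ÷ 44.009 g/mol = 0.1509 mol
mol H = 2 × 3.17 g H₂O ÷ 18.015 g/mol = 0.3519 mol
mass O = 2.57 − (1.812 + 0.3547) = 0.4031 g → mol O = 0.4031 ÷ 15.999 = 0.02519 mol
Divide by the smallest (0.02519 mol): C 5.989, H 13.970, O 1.000

C6H14O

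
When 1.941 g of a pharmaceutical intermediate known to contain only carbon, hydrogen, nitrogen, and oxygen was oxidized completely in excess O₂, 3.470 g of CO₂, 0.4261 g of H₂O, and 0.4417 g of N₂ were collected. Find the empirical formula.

C5H3N2O2

mol C = 3.470 g CO₂ ÷ 44.009 g/mol = 0.078848 mol
mol H = 2 × 0.4261 g H₂O ÷ 18.015 g/mol = 0.047305 mol
mol N = 2 × 0.4417 g N₂ ÷ 28.014 g/mol = 0.031534 mol
mass O = 1.941 − (0.94704 + 0.047683 + 0.44170) = 0.50458 g → mol O = 0.50458 ÷ 15.999 = 0.031538 mol
Divide by the smallest (0.031534 mol): C 2.500, H 1.500, N 1.000, O 1.000
Multiplying each by 2 gives whole numbers: C 5.00, H 3.00, N 2.00, O 2.00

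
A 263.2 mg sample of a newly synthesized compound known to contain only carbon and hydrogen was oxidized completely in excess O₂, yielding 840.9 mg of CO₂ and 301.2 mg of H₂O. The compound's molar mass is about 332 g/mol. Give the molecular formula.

C24H42

mol C = 0.8409 g CO₂ ÷ 44.009 g/mol = 0.019107 mol
mol H = 2 × 0.3012 g H₂O ÷ 18.015 g/mol = 0.033439 mol
Divide by the smallest (0.019107 mol): C 1.000, H 1.750
Multiplying each by 4 gives whole numbers: C 4.00, H 7.00
Empirical formula: C4H7
Empirical-formula mass = 55.10 g/mol; 332 ÷ 55.10 ≈ 6, so the molecular formula is C24H42.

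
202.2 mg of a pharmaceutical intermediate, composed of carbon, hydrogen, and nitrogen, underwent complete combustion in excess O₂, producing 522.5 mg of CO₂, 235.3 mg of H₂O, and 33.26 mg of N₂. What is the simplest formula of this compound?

C5H11N

mol C = 0.5225 g CO₂ ÷ 44.009 g/mol = 0.011873 mol
mol H = 2 × 0.2353 g H₂O ÷ 18.015 g/mol = 0.026123 mol
mol N = 2 × 0.03326 g N₂ ÷ 28.014 g/mol = 0.0023745 mol
Divide by the smallest (0.0023745 mol): C 5.000, H 11.001, N 1.000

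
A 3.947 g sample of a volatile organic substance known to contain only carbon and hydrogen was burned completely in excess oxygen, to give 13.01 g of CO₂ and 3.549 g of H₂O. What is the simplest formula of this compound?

mol C = 13.01 g CO₂ ÷ 44.009 g/mol = 0.29562 mol
mol H = 2 × 3.549 g H₂O ÷ 18.015 g/mol = 0.39400 mol
Divide by the smallest (0.29562 mol): C 1.000, H 1.333
Multiplying each by 3 gives whole numbers: C 3.00, H 4.00

C3H4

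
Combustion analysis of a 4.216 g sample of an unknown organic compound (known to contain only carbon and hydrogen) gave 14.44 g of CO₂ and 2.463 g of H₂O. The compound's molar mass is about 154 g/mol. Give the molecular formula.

mol C = 14.44 g CO₂ ÷ 44.009 g/mol = 0.32811 mol
mol H = 2 × 2.463 g H₂O ÷ 18.015 g/mol = 0.27344 mol
Divide by the smallest (0.27344 mol): C 1.200, H 1.000
Multiplying each by 5 gives whole numbers: C 6.00, H 5.00
Empirical formula: C6H5
Empirical-formula mass = 77.11 g/mol; 154 ÷ 77.11 ≈ 2, so the molecular formula is C12H10.

C12H10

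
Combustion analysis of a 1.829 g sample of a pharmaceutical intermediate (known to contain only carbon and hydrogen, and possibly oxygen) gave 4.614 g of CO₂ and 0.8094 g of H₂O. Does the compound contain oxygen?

mol C = 4.614 g CO₂ ÷ 44.009 g/mol = 0.10484 mol
mol H = 2 × 0.8094 g H₂O ÷ 18.015 g/mol = 0.089858 mol
C and H account for only 1.3498 g of the 1.829 g sample; the remaining 0.47916 g must be oxygen.

yes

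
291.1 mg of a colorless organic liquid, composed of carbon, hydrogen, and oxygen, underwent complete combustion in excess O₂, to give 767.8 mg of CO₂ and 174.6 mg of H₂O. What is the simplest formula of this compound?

C9H10O2

mol C = 0.7678 g CO₂ ÷ 44.009 g/mol = 0.017446 mol
mol H = 2 × 0.1746 g H₂O ÷ 18.015 g/mol = 0.019384 mol
mass O = 0.2911 − (0.20955 + 0.019539) = 0.062012 g → mol O = 0.062012 ÷ 15.999 = 0.0038760 mol
Divide by the smallest (0.0038760 mol): C 4.501, H 5.001, O 1.000
Multiplying each by 2 gives whole numbers: C 9.00, H 10.00, O 2.00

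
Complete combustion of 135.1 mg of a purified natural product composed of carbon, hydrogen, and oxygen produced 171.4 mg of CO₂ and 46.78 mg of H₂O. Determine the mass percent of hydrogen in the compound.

mol C = 0.1714 g CO₂ ÷ 44.009 g/mol = 0.0038947 mol
mol H = 2 × 0.04678 g H₂O ÷ 18.015 g/mol = 0.0051934 mol
mass O = 0.1351 − (0.046779 + 0.0052350) = 0.083086 g → mol O = 0.083086 ÷ 15.999 = 0.0051932 mol
mass % H = 0.0052350 g ÷ 0.1351 g × 100%

3.87%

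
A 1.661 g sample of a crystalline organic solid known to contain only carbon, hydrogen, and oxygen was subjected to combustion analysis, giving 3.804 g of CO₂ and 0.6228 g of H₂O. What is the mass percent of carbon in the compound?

mol C = 3.804 g CO₂ ÷ 44.009 g/mol = 0.086437 mol
mol H = 2 × 0.6228 g H₂O ÷ 18.015 g/mol = 0.069142 mol
mass O = 1.661 − (1.0382 + 0.069696) = 0.55311 g → mol O = 0.55311 ÷ 15.999 = 0.034572 mol
mass % C = 1.0382 g ÷ 1.661 g × 100%

62.50%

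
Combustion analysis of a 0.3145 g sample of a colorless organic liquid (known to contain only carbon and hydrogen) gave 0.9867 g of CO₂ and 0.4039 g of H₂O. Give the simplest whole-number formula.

CH2

mol C = 0.9867 g CO₂ ÷ 44.009 g/mol = 0.022420 mol
mol H = 2 × 0.4039 g H₂O ÷ 18.015 g/mol = 0.044840 mol
Divide by the smallest (0.022420 mol): C 1.000, H 2.000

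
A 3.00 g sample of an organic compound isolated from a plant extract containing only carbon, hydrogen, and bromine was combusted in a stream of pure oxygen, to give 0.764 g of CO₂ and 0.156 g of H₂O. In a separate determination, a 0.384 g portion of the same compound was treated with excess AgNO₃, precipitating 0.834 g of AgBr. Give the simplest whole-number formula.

CHBr2

mol C = 0.764 g CO₂ ÷ 44.009 g/mol = 0.01736 mol
mol H = 2 × 0.156 g H₂O ÷ 18.015 g/mol = 0.01732 mol
From the AgBr data: mol Br per gram of compound = (0.834 ÷ 187.772) ÷ 0.384 = 0.01157 mol/g, so in the 3.00 g combustion sample mol Br = 0.03470 mol
Divide by the smallest (0.01732 mol): C 1.002, H 1.000, Br 2.004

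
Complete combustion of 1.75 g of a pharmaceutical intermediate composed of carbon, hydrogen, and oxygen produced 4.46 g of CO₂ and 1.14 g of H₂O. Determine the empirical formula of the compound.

mol C = 4.46 g CO₂ ÷ 44.009 g/mol = 0.1013 mol
mol H = 2 × 1.14 g H₂O ÷ 18.015 g/mol = 0.1266 mol
mass O = 1.75 − (1.217 + 0.1276) = 0.4052 g → mol O = 0.4052 ÷ 15.999 = 0.02533 mol
Divide by the smallest (0.02533 mol): C 4.001, H 4.997, O 1.000

C4H5O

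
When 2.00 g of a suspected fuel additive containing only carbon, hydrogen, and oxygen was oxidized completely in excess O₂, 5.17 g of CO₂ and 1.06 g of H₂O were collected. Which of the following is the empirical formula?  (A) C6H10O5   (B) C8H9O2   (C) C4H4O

(C) C4H4O

mol C = 5.17 g CO₂ ÷ 44.009 g/mol = 0.1175 mol
mol H = 2 × 1.06 g H₂O ÷ 18.015 g/mol = 0.1177 mol
mass O = 2.00 − (1.411 + 0.1186) = 0.4704 g → mol O = 0.4704 ÷ 15.999 = 0.02940 mol
Divide by the smallest (0.02940 mol): C 3.996, H 4.003, O 1.000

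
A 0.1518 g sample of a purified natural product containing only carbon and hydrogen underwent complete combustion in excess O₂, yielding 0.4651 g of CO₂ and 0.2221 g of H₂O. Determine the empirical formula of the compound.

mol C = 0.4651 g CO₂ ÷ 44.009 g/mol = 0.010568 mol
mol H = 2 × 0.2221 g H₂O ÷ 18.015 g/mol = 0.024657 mol
Divide by the smallest (0.010568 mol): C 1.000, H 2.333
Multiplying each by 3 gives whole numbers: C 3.00, H 7.00

C3H7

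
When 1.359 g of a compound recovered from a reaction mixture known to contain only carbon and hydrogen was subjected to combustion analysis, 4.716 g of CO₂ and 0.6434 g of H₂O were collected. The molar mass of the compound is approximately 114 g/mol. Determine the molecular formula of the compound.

mol C = 4.716 g CO₂ ÷ 44.009 g/mol = 0.10716 mol
mol H = 2 × 0.6434 g H₂O ÷ 18.015 g/mol = 0.071429 mol
Divide by the smallest (0.071429 mol): C 1.500, H 1.000
Multiplying each by 2 gives whole numbers: C 3.00, H 2.00
Empirical formula: C3H2
Empirical-formula mass = 38.05 g/mol; 114 ÷ 38.05 ≈ 3, so the molecular formula is C9H6.

C9H6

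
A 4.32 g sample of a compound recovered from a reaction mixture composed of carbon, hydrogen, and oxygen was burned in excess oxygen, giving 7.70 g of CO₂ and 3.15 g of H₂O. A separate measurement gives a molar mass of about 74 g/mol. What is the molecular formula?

mol C = 7.70 g CO₂ ÷ 44.009 g/mol = 0.1750 mol
mol H = 2 × 3.15 g H₂O ÷ 18.015 g/mol = 0.3497 mol
mass O = 4.32 − (2.101 + 0.3525) = 1.866 g → mol O = 1.866 ÷ 15.999 = 0.1166 mol
Divide by the smallest (0.1166 mol): C 1.500, H 2.998, O 1.000
Multiplying each by 2 gives whole numbers: C 3.00, H 6.00, O 2.00
Empirical formula: C3H6O2
Empirical-formula mass = 74.08 g/mol; 74 ÷ 74.08 ≈ 1, so the molecular formula is C3H6O2.

C3H6O2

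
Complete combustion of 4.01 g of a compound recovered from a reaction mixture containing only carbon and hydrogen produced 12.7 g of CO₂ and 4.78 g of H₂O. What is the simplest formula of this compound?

C6H11

mol C = 12.7 g CO₂ ÷ 44.009 g/mol = 0.2886 mol
mol H = 2 × 4.78 g H₂O ÷ 18.015 g/mol = 0.5307 mol
Divide by the smallest (0.2886 mol): C 1.000, H 1.839
Multiplying each by 6 gives whole numbers: C 6.00, H 11.03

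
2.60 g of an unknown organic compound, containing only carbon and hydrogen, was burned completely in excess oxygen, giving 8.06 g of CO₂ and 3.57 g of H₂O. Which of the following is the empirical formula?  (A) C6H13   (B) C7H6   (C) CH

mol C = 8.06 g CO₂ ÷ 44.009 g/mol = 0.1831 mol
mol H = 2 × 3.57 g H₂O ÷ 18.015 g/mol = 0.3963 mol
Divide by the smallest (0.1831 mol): C 1.000, H 2.164
Multiplying each by 6 gives whole numbers: C 6.00, H 12.98

(A) C6H13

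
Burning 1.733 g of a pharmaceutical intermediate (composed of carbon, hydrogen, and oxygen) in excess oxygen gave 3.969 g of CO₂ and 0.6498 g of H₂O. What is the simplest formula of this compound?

mol C = 3.969 g CO₂ ÷ 44.009 g/mol = 0.090186 mol
mol H = 2 × 0.6498 g H₂O ÷ 18.015 g/mol = 0.072140 mol
mass O = 1.733 − (1.0832 + 0.072717) = 0.57706 g → mol O = 0.57706 ÷ 15.999 = 0.036068 mol
Divide by the smallest (0.036068 mol): C 2.500, H 2.000, O 1.000
Multiplying each by 2 gives whole numbers: C 5.00, H 4.00, O 2.00

C5H4O2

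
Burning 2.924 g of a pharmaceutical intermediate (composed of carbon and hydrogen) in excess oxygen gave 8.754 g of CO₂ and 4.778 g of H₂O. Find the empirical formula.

C3H8

mol C = 8.754 g CO₂ ÷ 44.009 g/mol = 0.19891 mol
mol H = 2 × 4.778 g H₂O ÷ 18.015 g/mol = 0.53045 mol
Divide by the smallest (0.19891 mol): C 1.000, H 2.667
Multiplying each by 3 gives whole numbers: C 3.00, H 8.00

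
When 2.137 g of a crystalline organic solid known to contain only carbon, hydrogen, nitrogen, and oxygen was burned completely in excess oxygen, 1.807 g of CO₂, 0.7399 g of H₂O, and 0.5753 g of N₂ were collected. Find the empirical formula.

C2H4N2O3

mol C = 1.807 g CO₂ ÷ 44.009 g/mol = 0.041060 mol
mol H = 2 × 0.7399 g H₂O ÷ 18.015 g/mol = 0.082143 mol
mol N = 2 × 0.5753 g N₂ ÷ 28.014 g/mol = 0.041072 mol
mass O = 2.137 − (0.49317 + 0.082800 + 0.57530) = 0.98573 g → mol O = 0.98573 ÷ 15.999 = 0.061612 mol
Divide by the smallest (0.041060 mol): C 1.000, H 2.001, N 1.000, O 1.501
Multiplying each by 2 gives whole numbers: C 2.00, H 4.00, N 2.00, O 3.00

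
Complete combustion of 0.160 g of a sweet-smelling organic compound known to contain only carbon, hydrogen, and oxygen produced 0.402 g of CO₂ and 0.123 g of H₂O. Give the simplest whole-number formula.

C4H6O

mol C = 0.402 g CO₂ ÷ 44.009 g/mol = 0.009134 mol
mol H = 2 × 0.123 g H₂O ÷ 18.015 g/mol = 0.01366 mol
mass O = 0.160 − (0.1097 + 0.01376) = 0.03652 g → mol O = 0.03652 ÷ 15.999 = 0.002283 mol
Divide by the smallest (0.002283 mol): C 4.002, H 5.982, O 1.000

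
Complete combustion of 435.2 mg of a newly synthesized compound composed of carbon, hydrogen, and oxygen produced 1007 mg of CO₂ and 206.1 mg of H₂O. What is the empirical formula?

mol C = 1.007 g CO₂ ÷ 44.009 g/mol = 0.022882 mol
mol H = 2 × 0.2061 g H₂O ÷ 18.015 g/mol = 0.022881 mol
mass O = 0.4352 − (0.27483 + 0.023064) = 0.13730 g → mol O = 0.13730 ÷ 15.999 = 0.0085820 mol
Divide by the smallest (0.0085820 mol): C 2.666, H 2.666, O 1.000
Multiplying each by 3 gives whole numbers: C 8.00, H 8.00, O 3.00

C8H8O3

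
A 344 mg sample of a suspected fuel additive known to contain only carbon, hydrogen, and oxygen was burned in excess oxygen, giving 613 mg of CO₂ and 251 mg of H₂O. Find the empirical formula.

mol C = 0.613 g CO₂ ÷ 44.009 g/mol = 0.01393 mol
mol H = 2 × 0.251 g H₂O ÷ 18.015 g/mol = 0.02787 mol
mass O = 0.344 − (0.1673 + 0.02809) = 0.1486 g → mol O = 0.1486 ÷ 15.999 = 0.009289 mol
Divide by the smallest (0.009289 mol): C 1.500, H 3.000, O 1.000
Multiplying each by 2 gives whole numbers: C 3.00, H 6.00, O 2.00

C3H6O2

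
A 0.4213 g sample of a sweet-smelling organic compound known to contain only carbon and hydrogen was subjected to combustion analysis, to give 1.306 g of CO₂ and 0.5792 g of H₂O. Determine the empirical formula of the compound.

mol C = 1.306 g CO₂ ÷ 44.009 g/mol = 0.029676 mol
mol H = 2 × 0.5792 g H₂O ÷ 18.015 g/mol = 0.064302 mol
Divide by the smallest (0.029676 mol): C 1.000, H 2.167
Multiplying each by 6 gives whole numbers: C 6.00, H 13.00

C6H13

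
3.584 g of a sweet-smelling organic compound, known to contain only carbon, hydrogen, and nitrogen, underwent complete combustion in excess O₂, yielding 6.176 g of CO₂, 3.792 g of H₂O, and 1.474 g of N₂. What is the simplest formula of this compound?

mol C = 6.176 g CO₂ ÷ 44.009 g/mol = 0.14033 mol
mol H = 2 × 3.792 g H₂O ÷ 18.015 g/mol = 0.42098 mol
mol N = 2 × 1.474 g N₂ ÷ 28.014 g/mol = 0.10523 mol
Divide by the smallest (0.10523 mol): C 1.334, H 4.000, N 1.000
Multiplying each by 3 gives whole numbers: C 4.00, H 12.00, N 3.00

C4H12N3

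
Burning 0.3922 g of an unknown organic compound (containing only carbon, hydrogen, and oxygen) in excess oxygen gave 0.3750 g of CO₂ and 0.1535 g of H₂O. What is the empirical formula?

mol C = 0.3750 g CO₂ ÷ 44.009 g/mol = 0.0085210 mol
mol H = 2 × 0.1535 g H₂O ÷ 18.015 g/mol = 0.017041 mol
mass O = 0.3922 − (0.10235 + 0.017178) = 0.27268 g → mol O = 0.27268 ÷ 15.999 = 0.017043 mol
Divide by the smallest (0.0085210 mol): C 1.000, H 2.000, O 2.000

CH2O2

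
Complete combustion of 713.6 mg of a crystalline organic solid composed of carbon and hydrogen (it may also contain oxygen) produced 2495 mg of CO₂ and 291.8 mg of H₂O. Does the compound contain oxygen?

no

mol C = 2.495 g CO₂ ÷ 44.009 g/mol = 0.056693 mol
mol H = 2 × 0.2918 g H₂O ÷ 18.015 g/mol = 0.032395 mol
C and H together account for 0.71359 g — essentially the entire 0.7136 g sample — so the compound contains no oxygen.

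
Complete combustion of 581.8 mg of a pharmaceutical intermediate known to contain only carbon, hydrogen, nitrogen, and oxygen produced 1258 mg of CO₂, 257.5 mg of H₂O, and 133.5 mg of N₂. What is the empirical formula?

C6H6N2O

mol C = 1.258 g CO₂ ÷ 44.009 g/mol = 0.028585 mol
mol H = 2 × 0.2575 g H₂O ÷ 18.015 g/mol = 0.028587 mol
mol N = 2 × 0.1335 g N₂ ÷ 28.014 g/mol = 0.0095309 mol
mass O = 0.5818 − (0.34334 + 0.028816 + 0.13350) = 0.076149 g → mol O = 0.076149 ÷ 15.999 = 0.0047596 mol
Divide by the smallest (0.0047596 mol): C 6.006, H 6.006, N 2.002, O 1.000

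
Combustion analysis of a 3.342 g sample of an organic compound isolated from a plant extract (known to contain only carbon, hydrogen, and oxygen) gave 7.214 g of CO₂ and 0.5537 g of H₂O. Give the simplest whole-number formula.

mol C = 7.214 g CO₂ ÷ 44.009 g/mol = 0.16392 mol
mol H = 2 × 0.5537 g H₂O ÷ 18.015 g/mol = 0.061471 mol
mass O = 3.342 − (1.9689 + 0.061963) = 1.3112 g → mol O = 1.3112 ÷ 15.999 = 0.081954 mol
Divide by the smallest (0.061471 mol): C 2.667, H 1.000, O 1.333
Multiplying each by 3 gives whole numbers: C 8.00, H 3.00, O 4.00

C8H3O4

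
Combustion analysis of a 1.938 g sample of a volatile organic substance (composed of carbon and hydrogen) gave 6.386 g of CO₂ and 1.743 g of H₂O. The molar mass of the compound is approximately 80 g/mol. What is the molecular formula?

C6H8

mol C = 6.386 g CO₂ ÷ 44.009 g/mol = 0.14511 mol
mol H = 2 × 1.743 g H₂O ÷ 18.015 g/mol = 0.19351 mol
Divide by the smallest (0.14511 mol): C 1.000, H 1.334
Multiplying each by 3 gives whole numbers: C 3.00, H 4.00
Empirical formula: C3H4
Empirical-formula mass = 40.06 g/mol; 80 ÷ 40.06 ≈ 2, so the molecular formula is C6H8.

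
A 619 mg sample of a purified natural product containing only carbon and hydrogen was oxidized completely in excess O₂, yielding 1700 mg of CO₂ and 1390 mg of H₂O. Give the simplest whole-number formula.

CH4

mol C = 1.70 g CO₂ ÷ 44.009 g/mol = 0.03863 mol
mol H = 2 × 1.39 g H₂O ÷ 18.015 g/mol = 0.1543 mol
Divide by the smallest (0.03863 mol): C 1.000, H 3.995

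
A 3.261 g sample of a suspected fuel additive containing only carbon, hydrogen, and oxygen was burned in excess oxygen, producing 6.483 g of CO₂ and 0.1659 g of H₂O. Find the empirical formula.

C8HO5

mol C = 6.483 g CO₂ ÷ 44.009 g/mol = 0.14731 mol
mol H = 2 × 0.1659 g H₂O ÷ 18.015 g/mol = 0.018418 mol
mass O = 3.261 − (1.7693 + 0.018565) = 1.4731 g → mol O = 1.4731 ÷ 15.999 = 0.092074 mol
Divide by the smallest (0.018418 mol): C 7.998, H 1.000, O 4.999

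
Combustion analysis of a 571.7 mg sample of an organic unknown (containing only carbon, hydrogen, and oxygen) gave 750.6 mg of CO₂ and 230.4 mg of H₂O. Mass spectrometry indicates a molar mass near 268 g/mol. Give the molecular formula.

mol C = 0.7506 g CO₂ ÷ 44.009 g/mol = 0.017056 mol
mol H = 2 × 0.2304 g H₂O ÷ 18.015 g/mol = 0.025579 mol
mass O = 0.5717 − (0.20485 + 0.025783) = 0.34106 g → mol O = 0.34106 ÷ 15.999 = 0.021318 mol
Divide by the smallest (0.017056 mol): C 1.000, H 1.500, O 1.250
Multiplying each by 4 gives whole numbers: C 4.00, H 6.00, O 5.00
Empirical formula: C4H6O5
Empirical-formula mass = 134.09 g/mol; 268 ÷ 134.09 ≈ 2, so the molecular formula is C8H12O10.

C8H12O10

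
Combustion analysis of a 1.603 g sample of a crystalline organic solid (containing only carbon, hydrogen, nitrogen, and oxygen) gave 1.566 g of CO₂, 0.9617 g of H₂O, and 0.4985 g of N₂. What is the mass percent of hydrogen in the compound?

6.71%

mol C = 1.566 g CO₂ ÷ 44.009 g/mol = 0.035584 mol
mol H = 2 × 0.9617 g H₂O ÷ 18.015 g/mol = 0.10677 mol
mol N = 2 × 0.4985 g N₂ ÷ 28.014 g/mol = 0.035589 mol
mass O = 1.603 − (0.42739 + 0.10762 + 0.49850) = 0.56948 g → mol O = 0.56948 ÷ 15.999 = 0.035595 mol
mass % H = 0.10762 g ÷ 1.603 g × 100%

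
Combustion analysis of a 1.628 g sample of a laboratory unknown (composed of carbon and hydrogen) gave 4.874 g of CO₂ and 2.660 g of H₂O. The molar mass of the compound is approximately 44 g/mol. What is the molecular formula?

C3H8

mol C = 4.874 g CO₂ ÷ 44.009 g/mol = 0.11075 mol
mol H = 2 × 2.660 g H₂O ÷ 18.015 g/mol = 0.29531 mol
Divide by the smallest (0.11075 mol): C 1.000, H 2.666
Multiplying each by 3 gives whole numbers: C 3.00, H 8.00
Empirical formula: C3H8
Empirical-formula mass = 44.10 g/mol; 44 ÷ 44.10 ≈ 1, so the molecular formula is C3H8.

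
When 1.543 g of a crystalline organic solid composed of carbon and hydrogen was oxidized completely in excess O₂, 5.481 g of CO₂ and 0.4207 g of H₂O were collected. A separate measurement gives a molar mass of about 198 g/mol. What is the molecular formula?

C16H6

mol C = 5.481 g CO₂ ÷ 44.009 g/mol = 0.12454 mol
mol H = 2 × 0.4207 g H₂O ÷ 18.015 g/mol = 0.046706 mol
Divide by the smallest (0.046706 mol): C 2.667, H 1.000
Multiplying each by 3 gives whole numbers: C 8.00, H 3.00
Empirical formula: C8H3
Empirical-formula mass = 99.11 g/mol; 198 ÷ 99.11 ≈ 2, so the molecular formula is C16H6.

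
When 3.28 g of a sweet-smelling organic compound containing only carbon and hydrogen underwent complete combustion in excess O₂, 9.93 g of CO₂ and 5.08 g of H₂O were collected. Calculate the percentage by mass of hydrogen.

17.3%

mol C = 9.93 g CO₂ ÷ 44.009 g/mol = 0.2256 mol
mol H = 2 × 5.08 g H₂O ÷ 18.015 g/mol = 0.5640 mol
mass % H = 0.5685 g ÷ 3.28 g × 100%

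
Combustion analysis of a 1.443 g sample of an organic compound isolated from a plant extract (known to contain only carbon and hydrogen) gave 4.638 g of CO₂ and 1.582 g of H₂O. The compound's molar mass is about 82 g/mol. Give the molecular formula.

C6H10

mol C = 4.638 g CO₂ ÷ 44.009 g/mol = 0.10539 mol
mol H = 2 × 1.582 g H₂O ÷ 18.015 g/mol = 0.17563 mol
Divide by the smallest (0.10539 mol): C 1.000, H 1.667
Multiplying each by 3 gives whole numbers: C 3.00, H 5.00
Empirical formula: C3H5
Empirical-formula mass = 41.07 g/mol; 82 ÷ 41.07 ≈ 2, so the molecular formula is C6H10.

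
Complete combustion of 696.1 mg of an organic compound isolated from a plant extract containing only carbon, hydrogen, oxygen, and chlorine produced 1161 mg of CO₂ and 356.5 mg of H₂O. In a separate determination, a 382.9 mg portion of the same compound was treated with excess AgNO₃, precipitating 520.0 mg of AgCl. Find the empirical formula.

C4H6ClO

mol C = 1.161 g CO₂ ÷ 44.009 g/mol = 0.026381 mol
mol H = 2 × 0.3565 g H₂O ÷ 18.015 g/mol = 0.039578 mol
From the AgCl data: mol Cl per gram of compound = (0.5200 ÷ 143.318) ÷ 0.3829 = 0.0094758 mol/g, so in the 0.6961 g combustion sample mol Cl = 0.0065961 mol
mass O = 0.6961 − (0.31686 + 0.039895 + 0.23383) = 0.10551 g → mol O = 0.10551 ÷ 15.999 = 0.0065948 mol
Divide by the smallest (0.0065948 mol): C 4.000, H 6.001, Cl 1.000, O 1.000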